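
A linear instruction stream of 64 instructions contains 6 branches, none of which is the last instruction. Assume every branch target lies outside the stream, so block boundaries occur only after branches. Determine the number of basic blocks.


With no in-sequence branch targets, the leaders are the first instruction plus the instruction after each branch.
Number of basic blocks = branches + 1
= 6 + 1 = 7

7


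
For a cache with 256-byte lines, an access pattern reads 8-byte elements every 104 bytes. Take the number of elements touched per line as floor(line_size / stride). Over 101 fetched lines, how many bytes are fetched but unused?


Elements per line = floor(256 / 104) = 2
Bytes used per line = 2 * 8 = 16
Wasted per line = 256 - 16 = 240
Total wasted = 240 * 101 = 24240

24240


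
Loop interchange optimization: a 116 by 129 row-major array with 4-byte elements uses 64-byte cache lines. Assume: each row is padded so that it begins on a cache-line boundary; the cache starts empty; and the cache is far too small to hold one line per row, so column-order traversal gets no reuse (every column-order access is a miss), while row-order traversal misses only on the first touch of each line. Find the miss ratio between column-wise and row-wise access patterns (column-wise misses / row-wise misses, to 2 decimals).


Each row occupies 129 * 4 = 516 bytes and starts on a line boundary, so it spans ceil(516 / 64) = 9 cache lines.
Row-major traversal misses (one per line touched): 116 * ceil(129 * 4 / 64) = 1044
Column-major traversal misses (no reuse, every access misses): 116 * 129 = 14964
Ratio = 14964 / 1044 = 14.33

14.33


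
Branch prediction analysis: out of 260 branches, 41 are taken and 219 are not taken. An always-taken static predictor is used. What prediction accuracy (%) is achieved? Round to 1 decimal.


Predictor: always-taken
Correct predictions = 41
Accuracy = 41 / 260 * 100 = 15.8%

15.8


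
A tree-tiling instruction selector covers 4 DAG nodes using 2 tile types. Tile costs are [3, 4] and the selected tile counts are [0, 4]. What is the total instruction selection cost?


Total cost = sum(count_i * cost_i)
= 0*3 + 4*4
= 16

16


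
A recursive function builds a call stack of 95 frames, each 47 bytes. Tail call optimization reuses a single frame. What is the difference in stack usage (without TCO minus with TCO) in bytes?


Without TCO: 95 * 47 = 4465 bytes
With TCO: reuse 1 frame = 47 bytes
Savings = 4465 - 47 = 4418

4418


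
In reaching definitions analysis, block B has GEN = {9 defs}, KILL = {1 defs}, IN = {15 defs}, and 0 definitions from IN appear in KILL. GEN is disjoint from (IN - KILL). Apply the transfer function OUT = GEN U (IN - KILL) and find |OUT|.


IN - KILL: 15 - 0 = 15 surviving definitions
OUT = GEN + surviving = 9 + 15 = 24

24


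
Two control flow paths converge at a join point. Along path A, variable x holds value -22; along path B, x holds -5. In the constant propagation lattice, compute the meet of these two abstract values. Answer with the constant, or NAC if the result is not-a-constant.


Meet operation: if both paths give the same constant, result is that constant; if they differ, result is NAC (not-a-constant).
Path A: -22, Path B: -5 -> differ
Result: not-a-constant -> NAC

NAC


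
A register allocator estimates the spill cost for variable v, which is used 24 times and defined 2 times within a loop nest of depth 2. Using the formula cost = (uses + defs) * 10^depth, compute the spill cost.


uses + defs = 24 + 2 = 26
10^2 = 100
Spill cost = 26 * 100 = 2600

2600


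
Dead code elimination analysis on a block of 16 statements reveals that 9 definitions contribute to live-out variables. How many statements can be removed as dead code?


Dead code = total statements - live definitions
= 16 - 9 = 7

7


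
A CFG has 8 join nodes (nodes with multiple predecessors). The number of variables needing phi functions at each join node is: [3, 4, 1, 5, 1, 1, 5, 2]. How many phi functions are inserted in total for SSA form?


Total phi functions = sum of phi functions at each join node
= 3 + 4 + 1 + 5 + 1 + 1 + 5 + 2 = 22

22


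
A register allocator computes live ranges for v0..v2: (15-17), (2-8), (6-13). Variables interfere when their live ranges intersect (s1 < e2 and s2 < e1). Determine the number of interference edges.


Check all pairs for overlapping intervals.
Two intervals (s1,e1) and (s2,e2) overlap if s1 < e2 and s2 < e1.
v0 (15-17) vs v1..v2: overlaps none -> 0
v1 (2-8) vs v2: overlaps v2 -> 1
Total overlapping pairs = 0 + 1 = 1

1


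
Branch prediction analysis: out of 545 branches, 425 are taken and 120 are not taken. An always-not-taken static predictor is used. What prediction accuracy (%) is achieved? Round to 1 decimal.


Predictor: always-not-taken
Correct predictions = 120
Accuracy = 120 / 545 * 100 = 22.0%

22.0


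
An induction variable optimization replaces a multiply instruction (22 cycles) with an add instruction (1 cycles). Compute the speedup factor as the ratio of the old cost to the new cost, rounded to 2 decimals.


Ratio = mult_cost / add_cost = 22 / 1 = 22.0

22.0


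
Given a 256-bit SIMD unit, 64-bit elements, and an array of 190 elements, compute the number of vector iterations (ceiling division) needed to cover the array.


Width = 256 / 64 = 4 elements per vector op
Iterations = ceil(190 / 4) = 48

48


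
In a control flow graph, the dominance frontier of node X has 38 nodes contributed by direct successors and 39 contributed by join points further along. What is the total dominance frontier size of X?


DF(X) = direct successor contributions + join point contributions
= 38 + 39 = 77

77


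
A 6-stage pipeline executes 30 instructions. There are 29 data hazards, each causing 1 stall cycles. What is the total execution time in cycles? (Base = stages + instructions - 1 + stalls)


Base cycles = 6 + 30 - 1 = 35
Total stalls = 29 * 1 = 29
Total = 35 + 29 = 64

64


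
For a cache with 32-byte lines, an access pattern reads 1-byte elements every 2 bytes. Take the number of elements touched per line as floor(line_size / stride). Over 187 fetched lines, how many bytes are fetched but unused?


Elements per line = floor(32 / 2) = 16
Bytes used per line = 16 * 1 = 16
Wasted per line = 32 - 16 = 16
Total wasted = 16 * 187 = 2992

2992


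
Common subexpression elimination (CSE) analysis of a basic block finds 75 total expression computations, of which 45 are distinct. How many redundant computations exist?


CSE count = total expressions - unique expressions
= 75 - 45 = 30

30


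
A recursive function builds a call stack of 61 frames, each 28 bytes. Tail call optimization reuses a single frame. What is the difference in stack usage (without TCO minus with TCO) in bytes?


Without TCO: 61 * 28 = 1708 bytes
With TCO: reuse 1 frame = 28 bytes
Savings = 1708 - 28 = 1680

1680


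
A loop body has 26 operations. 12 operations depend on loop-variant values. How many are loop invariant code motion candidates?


Invariant candidates = total - loop-dependent
= 26 - 12 = 14

14


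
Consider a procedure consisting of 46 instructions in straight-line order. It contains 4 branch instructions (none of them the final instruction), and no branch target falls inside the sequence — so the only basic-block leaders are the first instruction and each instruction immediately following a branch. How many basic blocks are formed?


With no in-sequence branch targets, the leaders are the first instruction plus the instruction after each branch.
Number of basic blocks = branches + 1
= 4 + 1 = 5

5


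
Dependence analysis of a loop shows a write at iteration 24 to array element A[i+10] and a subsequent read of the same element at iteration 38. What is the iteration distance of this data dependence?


Distance = read iteration - write iteration
= 38 - 24 = 14

14


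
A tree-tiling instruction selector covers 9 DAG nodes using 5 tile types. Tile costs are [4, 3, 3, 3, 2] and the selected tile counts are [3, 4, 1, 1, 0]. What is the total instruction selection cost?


Total cost = sum(count_i * cost_i)
= 3*4 + 4*3 + 1*3 + 1*3 + 0*2
= 30

30


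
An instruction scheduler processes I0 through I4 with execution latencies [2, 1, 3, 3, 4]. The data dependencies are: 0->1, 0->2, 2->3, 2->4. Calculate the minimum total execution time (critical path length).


Compute longest path through dependency graph: dist(Ik) = max over predecessors of dist + latency(Ik).
dist(I0) = latency 2 = 2
dist(I1) = dist(I0) + 1 = 2 + 1 = 3
dist(I2) = dist(I0) + 3 = 2 + 3 = 5
dist(I3) = dist(I2) + 3 = 5 + 3 = 8
dist(I4) = dist(I2) + 4 = 5 + 4 = 9
Critical path = max dist = 9

9


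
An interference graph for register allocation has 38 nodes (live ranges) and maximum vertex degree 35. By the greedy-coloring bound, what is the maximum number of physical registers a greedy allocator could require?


Greedy coloring never needs more than (max_degree + 1) colors: when coloring a vertex, at most max_degree neighbors are already colored.
Upper bound = 35 + 1 = 36

36


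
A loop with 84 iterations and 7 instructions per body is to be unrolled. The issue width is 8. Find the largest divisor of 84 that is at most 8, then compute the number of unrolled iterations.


Largest divisor of 84 <= 8 is 7
New iterations = 84 / 7 = 12

12


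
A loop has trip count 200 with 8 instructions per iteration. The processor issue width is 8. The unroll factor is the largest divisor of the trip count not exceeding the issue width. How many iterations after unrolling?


Largest divisor of 200 <= 8 is 8
New iterations = 200 / 8 = 25

25


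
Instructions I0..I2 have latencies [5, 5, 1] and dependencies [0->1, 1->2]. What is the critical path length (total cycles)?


Compute longest path through dependency graph: dist(Ik) = max over predecessors of dist + latency(Ik).
dist(I0) = latency 5 = 5
dist(I1) = dist(I0) + 5 = 5 + 5 = 10
dist(I2) = dist(I1) + 1 = 10 + 1 = 11
Critical path = max dist = 11

11


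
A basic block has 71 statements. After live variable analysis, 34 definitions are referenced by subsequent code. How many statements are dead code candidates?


Dead code = total statements - live definitions
= 71 - 34 = 37

37


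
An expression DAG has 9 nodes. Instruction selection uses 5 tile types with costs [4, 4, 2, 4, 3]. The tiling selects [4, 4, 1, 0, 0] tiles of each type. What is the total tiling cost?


Total cost = sum(count_i * cost_i)
= 4*4 + 4*4 + 1*2 + 0*4 + 0*3
= 34

34


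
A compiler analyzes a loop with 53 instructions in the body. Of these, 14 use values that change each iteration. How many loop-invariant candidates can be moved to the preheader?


Invariant candidates = total - loop-dependent
= 53 - 14 = 39

39


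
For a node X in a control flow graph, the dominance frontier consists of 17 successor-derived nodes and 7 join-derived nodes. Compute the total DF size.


DF(X) = direct successor contributions + join point contributions
= 17 + 7 = 24

24


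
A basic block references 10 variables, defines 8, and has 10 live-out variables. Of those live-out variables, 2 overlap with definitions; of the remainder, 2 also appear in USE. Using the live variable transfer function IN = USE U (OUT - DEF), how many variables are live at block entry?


OUT - DEF: 10 - 2 = 8
|IN| = |USE| + |OUT - DEF| - |USE ∩ (OUT - DEF)| = 10 + 8 - 2 = 16

16


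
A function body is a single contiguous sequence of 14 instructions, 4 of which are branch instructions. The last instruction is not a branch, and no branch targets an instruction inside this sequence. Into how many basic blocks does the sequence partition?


With no in-sequence branch targets, the leaders are the first instruction plus the instruction after each branch.
Number of basic blocks = branches + 1
= 4 + 1 = 5

5


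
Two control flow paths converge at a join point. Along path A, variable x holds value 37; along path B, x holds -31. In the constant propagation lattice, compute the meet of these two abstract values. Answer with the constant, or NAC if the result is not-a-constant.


Meet operation: if both paths give the same constant, result is that constant; if they differ, result is NAC (not-a-constant).
Path A: 37, Path B: -31 -> differ
Result: not-a-constant -> NAC

NAC


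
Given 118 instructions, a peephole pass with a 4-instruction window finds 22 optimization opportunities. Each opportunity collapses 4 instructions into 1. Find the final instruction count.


Each match removes 3 instructions.
Total removed = 22 * 3 = 66
Remaining = 118 - 66 = 52

52


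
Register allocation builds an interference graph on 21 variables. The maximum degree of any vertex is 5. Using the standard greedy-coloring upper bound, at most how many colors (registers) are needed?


Greedy coloring never needs more than (max_degree + 1) colors: when coloring a vertex, at most max_degree neighbors are already colored.
Upper bound = 5 + 1 = 6

6


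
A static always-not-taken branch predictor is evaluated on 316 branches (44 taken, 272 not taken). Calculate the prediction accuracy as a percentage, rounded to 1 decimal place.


Predictor: always-not-taken
Correct predictions = 272
Accuracy = 272 / 316 * 100 = 86.1%

86.1


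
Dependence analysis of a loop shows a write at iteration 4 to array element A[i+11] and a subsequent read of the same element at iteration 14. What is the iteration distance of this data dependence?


Distance = read iteration - write iteration
= 14 - 4 = 10

10


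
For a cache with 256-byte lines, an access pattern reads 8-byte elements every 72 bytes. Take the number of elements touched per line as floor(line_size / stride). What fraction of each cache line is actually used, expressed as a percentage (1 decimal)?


Elements per cache line = floor(256 / 72) = 3
Bytes used = 3 * 8 = 24
Utilization = 24 / 256 * 100 = 9.4%

9.4


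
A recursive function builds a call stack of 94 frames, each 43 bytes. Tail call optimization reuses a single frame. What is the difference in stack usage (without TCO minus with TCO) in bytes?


Without TCO: 94 * 43 = 4042 bytes
With TCO: reuse 1 frame = 43 bytes
Savings = 4042 - 43 = 3999

3999


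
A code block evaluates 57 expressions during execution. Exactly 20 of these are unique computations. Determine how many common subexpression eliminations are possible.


CSE count = total expressions - unique expressions
= 57 - 20 = 37

37


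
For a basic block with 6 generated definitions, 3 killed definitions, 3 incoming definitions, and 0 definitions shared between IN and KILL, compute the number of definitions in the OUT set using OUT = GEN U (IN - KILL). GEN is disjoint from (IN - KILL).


IN - KILL: 3 - 0 = 3 surviving definitions
OUT = GEN + surviving = 6 + 3 = 9

9


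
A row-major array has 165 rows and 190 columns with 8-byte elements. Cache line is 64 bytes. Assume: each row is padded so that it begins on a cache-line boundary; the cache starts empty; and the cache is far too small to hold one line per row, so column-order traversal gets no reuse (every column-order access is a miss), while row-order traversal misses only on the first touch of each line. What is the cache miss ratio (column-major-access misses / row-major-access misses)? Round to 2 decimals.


Each row occupies 190 * 8 = 1520 bytes and starts on a line boundary, so it spans ceil(1520 / 64) = 24 cache lines.
Row-major traversal misses (one per line touched): 165 * ceil(190 * 8 / 64) = 3960
Column-major traversal misses (no reuse, every access misses): 165 * 190 = 31350
Ratio = 31350 / 3960 = 7.92

7.92


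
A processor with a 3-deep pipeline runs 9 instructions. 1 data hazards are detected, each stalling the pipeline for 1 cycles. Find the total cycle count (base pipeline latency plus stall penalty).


Base cycles = 3 + 9 - 1 = 11
Total stalls = 1 * 1 = 1
Total = 11 + 1 = 12

12


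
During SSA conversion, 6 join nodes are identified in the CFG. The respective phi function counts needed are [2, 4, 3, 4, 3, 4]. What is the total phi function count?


Total phi functions = sum of phi functions at each join node
= 2 + 4 + 3 + 4 + 3 + 4 = 20

20


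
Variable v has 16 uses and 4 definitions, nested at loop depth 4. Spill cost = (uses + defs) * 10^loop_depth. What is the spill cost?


uses + defs = 16 + 4 = 20
10^4 = 10000
Spill cost = 20 * 10000 = 200000

200000


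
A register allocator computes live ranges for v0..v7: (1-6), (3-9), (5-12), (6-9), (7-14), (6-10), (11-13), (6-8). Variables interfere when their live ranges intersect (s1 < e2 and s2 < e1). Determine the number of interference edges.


Check all pairs for overlapping intervals.
Two intervals (s1,e1) and (s2,e2) overlap if s1 < e2 and s2 < e1.
v0 (1-6) vs v1..v7: overlaps v1, v2 -> 2
v1 (3-9) vs v2..v7: overlaps v2, v3, v4, v5, v7 -> 5
v2 (5-12) vs v3..v7: overlaps v3, v4, v5, v6, v7 -> 5
v3 (6-9) vs v4..v7: overlaps v4, v5, v7 -> 3
v4 (7-14) vs v5..v7: overlaps v5, v6, v7 -> 3
v5 (6-10) vs v6..v7: overlaps v7 -> 1
v6 (11-13) vs v7: overlaps none -> 0
Total overlapping pairs = 2 + 5 + 5 + 3 + 3 + 1 + 0 = 19

19


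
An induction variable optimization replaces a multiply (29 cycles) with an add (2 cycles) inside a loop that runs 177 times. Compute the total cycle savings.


Per-iteration saving = 29 - 2 = 27
Total saved = 177 * 27 = 4779

4779


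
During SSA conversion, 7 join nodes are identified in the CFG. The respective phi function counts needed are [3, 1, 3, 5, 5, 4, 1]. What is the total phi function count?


Total phi functions = sum of phi functions at each join node
= 3 + 1 + 3 + 5 + 5 + 4 + 1 = 22

22


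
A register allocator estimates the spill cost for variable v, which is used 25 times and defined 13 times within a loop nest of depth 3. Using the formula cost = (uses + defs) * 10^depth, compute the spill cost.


uses + defs = 25 + 13 = 38
10^3 = 1000
Spill cost = 38 * 1000 = 38000

38000


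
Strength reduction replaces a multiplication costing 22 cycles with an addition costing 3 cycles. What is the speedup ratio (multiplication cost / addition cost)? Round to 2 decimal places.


Ratio = mult_cost / add_cost = 22 / 3 = 7.33

7.33


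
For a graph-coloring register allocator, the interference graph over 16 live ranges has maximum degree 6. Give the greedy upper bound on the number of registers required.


Greedy coloring never needs more than (max_degree + 1) colors: when coloring a vertex, at most max_degree neighbors are already colored.
Upper bound = 6 + 1 = 7

7


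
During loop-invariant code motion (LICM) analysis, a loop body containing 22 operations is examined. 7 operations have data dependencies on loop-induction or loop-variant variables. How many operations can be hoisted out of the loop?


Invariant candidates = total - loop-dependent
= 22 - 7 = 15

15


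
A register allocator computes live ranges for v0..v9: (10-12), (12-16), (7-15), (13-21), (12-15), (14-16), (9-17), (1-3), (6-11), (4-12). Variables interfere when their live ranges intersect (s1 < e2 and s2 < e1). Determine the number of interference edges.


Check all pairs for overlapping intervals.
Two intervals (s1,e1) and (s2,e2) overlap if s1 < e2 and s2 < e1.
v0 (10-12) vs v1..v9: overlaps v2, v6, v8, v9 -> 4
v1 (12-16) vs v2..v9: overlaps v2, v3, v4, v5, v6 -> 5
v2 (7-15) vs v3..v9: overlaps v3, v4, v5, v6, v8, v9 -> 6
v3 (13-21) vs v4..v9: overlaps v4, v5, v6 -> 3
v4 (12-15) vs v5..v9: overlaps v5, v6 -> 2
v5 (14-16) vs v6..v9: overlaps v6 -> 1
v6 (9-17) vs v7..v9: overlaps v8, v9 -> 2
v7 (1-3) vs v8..v9: overlaps none -> 0
v8 (6-11) vs v9: overlaps v9 -> 1
Total overlapping pairs = 4 + 5 + 6 + 3 + 2 + 1 + 2 + 0 + 1 = 24

24


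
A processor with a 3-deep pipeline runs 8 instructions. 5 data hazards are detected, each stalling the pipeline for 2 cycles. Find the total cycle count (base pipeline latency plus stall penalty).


Base cycles = 3 + 8 - 1 = 10
Total stalls = 5 * 2 = 10
Total = 10 + 10 = 20

20


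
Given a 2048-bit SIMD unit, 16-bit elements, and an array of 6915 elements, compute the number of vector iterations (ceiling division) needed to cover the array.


Width = 2048 / 16 = 128 elements per vector op
Iterations = ceil(6915 / 128) = 55

55


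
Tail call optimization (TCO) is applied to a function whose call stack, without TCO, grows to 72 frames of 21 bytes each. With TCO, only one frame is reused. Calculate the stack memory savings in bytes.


Without TCO: 72 * 21 = 1512 bytes
With TCO: reuse 1 frame = 21 bytes
Savings = 1512 - 21 = 1491

1491


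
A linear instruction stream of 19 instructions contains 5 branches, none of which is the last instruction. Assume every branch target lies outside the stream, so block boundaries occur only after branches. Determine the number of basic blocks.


With no in-sequence branch targets, the leaders are the first instruction plus the instruction after each branch.
Number of basic blocks = branches + 1
= 5 + 1 = 6

6


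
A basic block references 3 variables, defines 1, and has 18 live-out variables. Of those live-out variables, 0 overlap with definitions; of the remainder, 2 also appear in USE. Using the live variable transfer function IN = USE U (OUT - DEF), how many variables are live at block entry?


OUT - DEF: 18 - 0 = 18
|IN| = |USE| + |OUT - DEF| - |USE ∩ (OUT - DEF)| = 3 + 18 - 2 = 19

19


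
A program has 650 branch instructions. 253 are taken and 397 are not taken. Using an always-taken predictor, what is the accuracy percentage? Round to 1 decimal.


Predictor: always-taken
Correct predictions = 253
Accuracy = 253 / 650 * 100 = 38.9%

38.9


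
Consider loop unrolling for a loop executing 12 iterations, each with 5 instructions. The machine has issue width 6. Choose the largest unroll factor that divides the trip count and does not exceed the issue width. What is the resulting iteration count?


Largest divisor of 12 <= 6 is 6
New iterations = 12 / 6 = 2

2


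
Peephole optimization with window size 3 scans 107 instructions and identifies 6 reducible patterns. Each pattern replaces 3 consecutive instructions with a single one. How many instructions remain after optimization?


Each match removes 2 instructions.
Total removed = 6 * 2 = 12
Remaining = 107 - 12 = 95

95


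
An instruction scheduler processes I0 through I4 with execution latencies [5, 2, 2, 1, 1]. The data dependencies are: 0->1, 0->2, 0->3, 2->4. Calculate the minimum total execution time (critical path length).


Compute longest path through dependency graph: dist(Ik) = max over predecessors of dist + latency(Ik).
dist(I0) = latency 5 = 5
dist(I1) = dist(I0) + 2 = 5 + 2 = 7
dist(I2) = dist(I0) + 2 = 5 + 2 = 7
dist(I3) = dist(I0) + 1 = 5 + 1 = 6
dist(I4) = dist(I2) + 1 = 7 + 1 = 8
Critical path = max dist = 8

8


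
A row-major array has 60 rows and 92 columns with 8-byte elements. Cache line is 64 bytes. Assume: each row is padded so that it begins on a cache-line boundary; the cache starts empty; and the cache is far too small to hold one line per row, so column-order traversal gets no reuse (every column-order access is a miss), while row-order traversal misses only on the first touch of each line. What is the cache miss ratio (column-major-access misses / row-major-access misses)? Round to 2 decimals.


Each row occupies 92 * 8 = 736 bytes and starts on a line boundary, so it spans ceil(736 / 64) = 12 cache lines.
Row-major traversal misses (one per line touched): 60 * ceil(92 * 8 / 64) = 720
Column-major traversal misses (no reuse, every access misses): 60 * 92 = 5520
Ratio = 5520 / 720 = 7.67

7.67


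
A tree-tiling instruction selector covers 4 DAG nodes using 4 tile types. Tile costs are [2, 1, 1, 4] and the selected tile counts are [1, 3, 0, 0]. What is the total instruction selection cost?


Total cost = sum(count_i * cost_i)
= 1*2 + 3*1 + 0*1 + 0*4
= 5

5


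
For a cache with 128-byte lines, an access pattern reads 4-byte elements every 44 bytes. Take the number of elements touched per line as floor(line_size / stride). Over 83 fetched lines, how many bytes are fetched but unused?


Elements per line = floor(128 / 44) = 2
Bytes used per line = 2 * 4 = 8
Wasted per line = 128 - 8 = 120
Total wasted = 120 * 83 = 9960

9960


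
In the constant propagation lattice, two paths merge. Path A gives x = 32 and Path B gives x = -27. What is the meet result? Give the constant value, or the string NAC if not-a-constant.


Meet operation: if both paths give the same constant, result is that constant; if they differ, result is NAC (not-a-constant).
Path A: 32, Path B: -27 -> differ
Result: not-a-constant -> NAC

NAC


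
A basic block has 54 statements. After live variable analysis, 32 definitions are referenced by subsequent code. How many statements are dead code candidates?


Dead code = total statements - live definitions
= 54 - 32 = 22

22


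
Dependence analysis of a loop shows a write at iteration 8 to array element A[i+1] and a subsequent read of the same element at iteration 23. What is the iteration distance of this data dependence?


Distance = read iteration - write iteration
= 23 - 8 = 15

15


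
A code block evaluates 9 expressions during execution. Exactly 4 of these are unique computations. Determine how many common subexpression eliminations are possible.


CSE count = total expressions - unique expressions
= 9 - 4 = 5

5


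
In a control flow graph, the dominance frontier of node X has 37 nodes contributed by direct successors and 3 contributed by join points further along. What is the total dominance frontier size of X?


DF(X) = direct successor contributions + join point contributions
= 37 + 3 = 40

40


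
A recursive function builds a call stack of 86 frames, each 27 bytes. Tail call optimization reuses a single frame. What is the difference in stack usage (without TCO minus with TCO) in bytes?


Without TCO: 86 * 27 = 2322 bytes
With TCO: reuse 1 frame = 27 bytes
Savings = 2322 - 27 = 2295

2295


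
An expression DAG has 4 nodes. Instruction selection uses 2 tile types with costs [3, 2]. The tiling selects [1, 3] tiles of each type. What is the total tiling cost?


Total cost = sum(count_i * cost_i)
= 1*3 + 3*2
= 9

9


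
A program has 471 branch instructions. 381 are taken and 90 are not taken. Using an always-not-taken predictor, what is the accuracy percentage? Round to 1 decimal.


Predictor: always-not-taken
Correct predictions = 90
Accuracy = 90 / 471 * 100 = 19.1%

19.1


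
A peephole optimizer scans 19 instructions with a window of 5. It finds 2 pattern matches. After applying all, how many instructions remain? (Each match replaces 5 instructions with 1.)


Each match removes 4 instructions.
Total removed = 2 * 4 = 8
Remaining = 19 - 8 = 11

11


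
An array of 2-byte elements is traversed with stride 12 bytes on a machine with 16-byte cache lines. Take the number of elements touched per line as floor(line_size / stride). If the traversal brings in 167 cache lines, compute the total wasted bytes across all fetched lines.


Elements per line = floor(16 / 12) = 1
Bytes used per line = 1 * 2 = 2
Wasted per line = 16 - 2 = 14
Total wasted = 14 * 167 = 2338

2338


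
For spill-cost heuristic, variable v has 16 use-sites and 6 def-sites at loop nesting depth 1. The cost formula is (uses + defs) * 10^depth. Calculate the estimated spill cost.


uses + defs = 16 + 6 = 22
10^1 = 10
Spill cost = 22 * 10 = 220

220


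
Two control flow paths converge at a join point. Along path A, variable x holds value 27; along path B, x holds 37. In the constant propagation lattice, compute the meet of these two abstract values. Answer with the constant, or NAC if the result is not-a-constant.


Meet operation: if both paths give the same constant, result is that constant; if they differ, result is NAC (not-a-constant).
Path A: 27, Path B: 37 -> differ
Result: not-a-constant -> NAC

NAC


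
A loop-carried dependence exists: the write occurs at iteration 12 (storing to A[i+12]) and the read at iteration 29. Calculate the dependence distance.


Distance = read iteration - write iteration
= 29 - 12 = 17

17


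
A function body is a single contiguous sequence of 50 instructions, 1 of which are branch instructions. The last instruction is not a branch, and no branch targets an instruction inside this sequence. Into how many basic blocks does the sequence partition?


With no in-sequence branch targets, the leaders are the first instruction plus the instruction after each branch.
Number of basic blocks = branches + 1
= 1 + 1 = 2

2


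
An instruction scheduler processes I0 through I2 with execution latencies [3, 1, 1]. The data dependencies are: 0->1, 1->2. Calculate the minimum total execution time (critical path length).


Compute longest path through dependency graph: dist(Ik) = max over predecessors of dist + latency(Ik).
dist(I0) = latency 3 = 3
dist(I1) = dist(I0) + 1 = 3 + 1 = 4
dist(I2) = dist(I1) + 1 = 4 + 1 = 5
Critical path = max dist = 5

5


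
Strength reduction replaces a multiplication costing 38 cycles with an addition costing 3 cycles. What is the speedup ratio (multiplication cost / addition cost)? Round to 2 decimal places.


Ratio = mult_cost / add_cost = 38 / 3 = 12.67

12.67


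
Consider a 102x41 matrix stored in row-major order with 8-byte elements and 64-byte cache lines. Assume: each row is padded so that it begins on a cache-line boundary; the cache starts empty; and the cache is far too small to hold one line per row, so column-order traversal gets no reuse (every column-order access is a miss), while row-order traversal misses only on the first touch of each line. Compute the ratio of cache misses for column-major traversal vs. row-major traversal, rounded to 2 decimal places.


Each row occupies 41 * 8 = 328 bytes and starts on a line boundary, so it spans ceil(328 / 64) = 6 cache lines.
Row-major traversal misses (one per line touched): 102 * ceil(41 * 8 / 64) = 612
Column-major traversal misses (no reuse, every access misses): 102 * 41 = 4182
Ratio = 4182 / 612 = 6.83

6.83


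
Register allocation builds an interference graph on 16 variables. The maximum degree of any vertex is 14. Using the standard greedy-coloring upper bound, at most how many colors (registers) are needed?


Greedy coloring never needs more than (max_degree + 1) colors: when coloring a vertex, at most max_degree neighbors are already colored.
Upper bound = 14 + 1 = 15

15


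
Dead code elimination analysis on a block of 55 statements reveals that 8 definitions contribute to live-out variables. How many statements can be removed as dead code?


Dead code = total statements - live definitions
= 55 - 8 = 47

47


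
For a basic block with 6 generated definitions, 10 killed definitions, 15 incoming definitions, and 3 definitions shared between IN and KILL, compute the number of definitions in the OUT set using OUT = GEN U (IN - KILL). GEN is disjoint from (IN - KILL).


IN - KILL: 15 - 3 = 12 surviving definitions
OUT = GEN + surviving = 6 + 12 = 18

18


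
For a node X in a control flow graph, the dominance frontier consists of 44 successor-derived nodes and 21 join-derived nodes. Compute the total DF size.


DF(X) = direct successor contributions + join point contributions
= 44 + 21 = 65

65


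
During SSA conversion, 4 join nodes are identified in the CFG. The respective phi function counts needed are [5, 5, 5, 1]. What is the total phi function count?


Total phi functions = sum of phi functions at each join node
= 5 + 5 + 5 + 1 = 16

16


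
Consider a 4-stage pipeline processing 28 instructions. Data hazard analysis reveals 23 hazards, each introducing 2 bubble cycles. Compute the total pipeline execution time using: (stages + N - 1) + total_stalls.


Base cycles = 4 + 28 - 1 = 31
Total stalls = 23 * 2 = 46
Total = 31 + 46 = 77

77


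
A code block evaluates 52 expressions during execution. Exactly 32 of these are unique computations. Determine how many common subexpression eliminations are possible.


CSE count = total expressions - unique expressions
= 52 - 32 = 20

20


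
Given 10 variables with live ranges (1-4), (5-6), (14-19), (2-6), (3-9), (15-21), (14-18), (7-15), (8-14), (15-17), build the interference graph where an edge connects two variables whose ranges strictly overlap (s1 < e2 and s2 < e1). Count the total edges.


Check all pairs for overlapping intervals.
Two intervals (s1,e1) and (s2,e2) overlap if s1 < e2 and s2 < e1.
v0 (1-4) vs v1..v9: overlaps v3, v4 -> 2
v1 (5-6) vs v2..v9: overlaps v3, v4 -> 2
v2 (14-19) vs v3..v9: overlaps v5, v6, v7, v9 -> 4
v3 (2-6) vs v4..v9: overlaps v4 -> 1
v4 (3-9) vs v5..v9: overlaps v7, v8 -> 2
v5 (15-21) vs v6..v9: overlaps v6, v9 -> 2
v6 (14-18) vs v7..v9: overlaps v7, v9 -> 2
v7 (7-15) vs v8..v9: overlaps v8 -> 1
v8 (8-14) vs v9: overlaps none -> 0
Total overlapping pairs = 2 + 2 + 4 + 1 + 2 + 2 + 2 + 1 + 0 = 16

16


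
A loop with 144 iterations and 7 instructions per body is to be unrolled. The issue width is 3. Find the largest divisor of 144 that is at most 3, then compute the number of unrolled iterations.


Largest divisor of 144 <= 3 is 3
New iterations = 144 / 3 = 48

48


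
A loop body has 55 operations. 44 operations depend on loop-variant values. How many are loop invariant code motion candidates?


Invariant candidates = total - loop-dependent
= 55 - 44 = 11

11


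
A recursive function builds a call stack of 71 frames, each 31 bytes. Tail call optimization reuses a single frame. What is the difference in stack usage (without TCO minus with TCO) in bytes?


Without TCO: 71 * 31 = 2201 bytes
With TCO: reuse 1 frame = 31 bytes
Savings = 2201 - 31 = 2170

2170


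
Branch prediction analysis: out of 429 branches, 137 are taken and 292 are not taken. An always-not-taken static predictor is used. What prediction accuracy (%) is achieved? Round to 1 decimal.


Predictor: always-not-taken
Correct predictions = 292
Accuracy = 292 / 429 * 100 = 68.1%

68.1


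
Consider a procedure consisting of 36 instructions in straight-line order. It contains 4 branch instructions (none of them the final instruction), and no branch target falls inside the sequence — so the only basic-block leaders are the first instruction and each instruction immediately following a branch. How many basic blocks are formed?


With no in-sequence branch targets, the leaders are the first instruction plus the instruction after each branch.
Number of basic blocks = branches + 1
= 4 + 1 = 5

5


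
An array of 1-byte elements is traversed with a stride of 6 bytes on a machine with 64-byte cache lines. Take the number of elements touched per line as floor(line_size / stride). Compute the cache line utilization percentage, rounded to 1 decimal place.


Elements per cache line = floor(64 / 6) = 10
Bytes used = 10 * 1 = 10
Utilization = 10 / 64 * 100 = 15.6%

15.6


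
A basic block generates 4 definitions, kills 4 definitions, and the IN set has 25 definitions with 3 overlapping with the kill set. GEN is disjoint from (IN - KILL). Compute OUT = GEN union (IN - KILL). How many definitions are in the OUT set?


IN - KILL: 25 - 3 = 22 surviving definitions
OUT = GEN + surviving = 4 + 22 = 26

26


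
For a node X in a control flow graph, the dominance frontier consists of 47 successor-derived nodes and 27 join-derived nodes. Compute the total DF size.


DF(X) = direct successor contributions + join point contributions
= 47 + 27 = 74

74


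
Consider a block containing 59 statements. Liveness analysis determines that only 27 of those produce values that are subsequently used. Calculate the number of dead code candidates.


Dead code = total statements - live definitions
= 59 - 27 = 32

32


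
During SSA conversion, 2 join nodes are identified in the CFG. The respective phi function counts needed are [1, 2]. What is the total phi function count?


Total phi functions = sum of phi functions at each join node
= 1 + 2 = 3

3


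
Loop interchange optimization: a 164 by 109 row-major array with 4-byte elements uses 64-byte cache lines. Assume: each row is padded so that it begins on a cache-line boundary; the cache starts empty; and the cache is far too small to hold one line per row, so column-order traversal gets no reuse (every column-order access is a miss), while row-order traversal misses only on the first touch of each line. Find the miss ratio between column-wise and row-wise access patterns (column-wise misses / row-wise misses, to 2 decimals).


Each row occupies 109 * 4 = 436 bytes and starts on a line boundary, so it spans ceil(436 / 64) = 7 cache lines.
Row-major traversal misses (one per line touched): 164 * ceil(109 * 4 / 64) = 1148
Column-major traversal misses (no reuse, every access misses): 164 * 109 = 17876
Ratio = 17876 / 1148 = 15.57

15.57


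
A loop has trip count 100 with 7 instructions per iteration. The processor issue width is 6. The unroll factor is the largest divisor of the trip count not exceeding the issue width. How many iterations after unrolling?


Largest divisor of 100 <= 6 is 5
New iterations = 100 / 5 = 20

20


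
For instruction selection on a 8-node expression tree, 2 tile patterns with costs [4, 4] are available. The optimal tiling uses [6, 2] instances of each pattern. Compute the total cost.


Total cost = sum(count_i * cost_i)
= 6*4 + 2*4
= 32

32


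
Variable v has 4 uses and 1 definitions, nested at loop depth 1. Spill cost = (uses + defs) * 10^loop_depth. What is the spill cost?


uses + defs = 4 + 1 = 5
10^1 = 10
Spill cost = 5 * 10 = 50

50


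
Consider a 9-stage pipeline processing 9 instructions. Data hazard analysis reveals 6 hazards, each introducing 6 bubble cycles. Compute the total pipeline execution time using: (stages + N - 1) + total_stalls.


Base cycles = 9 + 9 - 1 = 17
Total stalls = 6 * 6 = 36
Total = 17 + 36 = 53

53


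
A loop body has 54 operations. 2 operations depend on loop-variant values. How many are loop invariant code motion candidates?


Invariant candidates = total - loop-dependent
= 54 - 2 = 52

52


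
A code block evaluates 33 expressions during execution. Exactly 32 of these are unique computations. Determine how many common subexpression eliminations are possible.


CSE count = total expressions - unique expressions
= 33 - 32 = 1

1


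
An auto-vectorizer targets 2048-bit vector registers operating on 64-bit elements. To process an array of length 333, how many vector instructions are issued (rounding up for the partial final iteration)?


Width = 2048 / 64 = 32 elements per vector op
Iterations = ceil(333 / 32) = 11

11


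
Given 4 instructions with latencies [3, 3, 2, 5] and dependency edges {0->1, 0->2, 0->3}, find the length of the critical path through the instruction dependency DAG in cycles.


Compute longest path through dependency graph: dist(Ik) = max over predecessors of dist + latency(Ik).
dist(I0) = latency 3 = 3
dist(I1) = dist(I0) + 3 = 3 + 3 = 6
dist(I2) = dist(I0) + 2 = 3 + 2 = 5
dist(I3) = dist(I0) + 5 = 3 + 5 = 8
Critical path = max dist = 8

8


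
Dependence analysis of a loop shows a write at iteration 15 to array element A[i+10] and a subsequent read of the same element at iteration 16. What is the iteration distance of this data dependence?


Distance = read iteration - write iteration
= 16 - 15 = 1

1


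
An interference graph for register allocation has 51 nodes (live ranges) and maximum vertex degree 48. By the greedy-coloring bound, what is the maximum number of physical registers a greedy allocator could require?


Greedy coloring never needs more than (max_degree + 1) colors: when coloring a vertex, at most max_degree neighbors are already colored.
Upper bound = 48 + 1 = 49

49
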